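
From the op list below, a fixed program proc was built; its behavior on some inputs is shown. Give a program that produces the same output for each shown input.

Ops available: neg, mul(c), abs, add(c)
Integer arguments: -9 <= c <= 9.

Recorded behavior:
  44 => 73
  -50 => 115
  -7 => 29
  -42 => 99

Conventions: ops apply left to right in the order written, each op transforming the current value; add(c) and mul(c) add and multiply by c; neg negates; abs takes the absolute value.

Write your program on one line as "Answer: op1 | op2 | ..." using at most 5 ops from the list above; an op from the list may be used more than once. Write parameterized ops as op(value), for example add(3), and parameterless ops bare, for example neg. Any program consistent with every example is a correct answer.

add(-5) | mul(2) | add(-4) | add(-1) | abs

Check, running the answer program on each example:
  44 -> 39 -> 78 -> 74 -> 73 -> 73
  -50 -> -55 -> -110 -> -114 -> -115 -> 115
  -7 -> -12 -> -24 -> -28 -> -29 -> 29
  -42 -> -47 -> -94 -> -98 -> -99 -> 99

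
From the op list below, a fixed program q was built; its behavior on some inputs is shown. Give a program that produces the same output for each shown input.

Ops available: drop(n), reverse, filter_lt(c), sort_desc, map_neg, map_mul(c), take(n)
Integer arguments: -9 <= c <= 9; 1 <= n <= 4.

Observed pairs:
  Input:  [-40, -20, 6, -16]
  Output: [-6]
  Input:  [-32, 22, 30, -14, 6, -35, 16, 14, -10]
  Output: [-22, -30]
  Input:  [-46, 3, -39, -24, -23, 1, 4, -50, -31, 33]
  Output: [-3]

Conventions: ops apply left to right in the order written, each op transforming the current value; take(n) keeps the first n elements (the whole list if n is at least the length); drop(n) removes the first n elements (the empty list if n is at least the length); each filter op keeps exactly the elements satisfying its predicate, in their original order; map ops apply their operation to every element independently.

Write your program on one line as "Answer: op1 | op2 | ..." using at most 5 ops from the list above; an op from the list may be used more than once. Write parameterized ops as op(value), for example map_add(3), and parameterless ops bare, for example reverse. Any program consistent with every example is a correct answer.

take(4) | sort_desc | reverse | map_neg | filter_lt(4)

Check, running the answer program on each example:
  [-40, -20, 6, -16] -> [-40, -20, 6, -16] -> [6, -16, -20, -40] -> [-40, -20, -16, 6] -> [40, 20, 16, -6] -> [-6]
  [-32, 22, 30, -14, 6, -35, 16, 14, -10] -> [-32, 22, 30, -14] -> [30, 22, -14, -32] -> [-32, -14, 22, 30] -> [32, 14, -22, -30] -> [-22, -30]
  [-46, 3, -39, -24, -23, 1, 4, -50, -31, 33] -> [-46, 3, -39, -24] -> [3, -24, -39, -46] -> [-46, -39, -24, 3] -> [46, 39, 24, -3] -> [-3]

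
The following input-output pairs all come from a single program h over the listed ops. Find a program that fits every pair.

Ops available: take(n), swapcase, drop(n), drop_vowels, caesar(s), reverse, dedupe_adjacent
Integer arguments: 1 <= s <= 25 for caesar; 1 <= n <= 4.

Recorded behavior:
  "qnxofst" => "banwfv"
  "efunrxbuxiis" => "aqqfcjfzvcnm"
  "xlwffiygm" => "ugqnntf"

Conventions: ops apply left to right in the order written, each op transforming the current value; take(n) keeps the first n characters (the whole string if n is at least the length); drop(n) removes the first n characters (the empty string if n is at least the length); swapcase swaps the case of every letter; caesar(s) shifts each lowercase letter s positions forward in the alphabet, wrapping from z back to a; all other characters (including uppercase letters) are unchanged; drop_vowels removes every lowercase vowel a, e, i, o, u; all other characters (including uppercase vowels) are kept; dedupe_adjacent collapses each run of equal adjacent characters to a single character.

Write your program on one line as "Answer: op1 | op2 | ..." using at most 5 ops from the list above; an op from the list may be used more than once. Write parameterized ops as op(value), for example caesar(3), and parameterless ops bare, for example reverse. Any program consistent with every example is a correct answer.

caesar(12) | reverse | caesar(12) | drop_vowels | caesar(10)

Check, running the answer program on each example:
  "qnxofst" -> "czjaref" -> "ferajzc" -> "rqdmvlo" -> "rqdmvl" -> "banwfv"
  "efunrxbuxiis" -> "qrgzdjngjuue" -> "euujgnjdzgrq" -> "qggvszvplsdc" -> "qggvszvplsdc" -> "aqqfcjfzvcnm"
  "xlwffiygm" -> "jxirruksy" -> "yskurrixj" -> "kewgddujv" -> "kwgddjv" -> "ugqnntf"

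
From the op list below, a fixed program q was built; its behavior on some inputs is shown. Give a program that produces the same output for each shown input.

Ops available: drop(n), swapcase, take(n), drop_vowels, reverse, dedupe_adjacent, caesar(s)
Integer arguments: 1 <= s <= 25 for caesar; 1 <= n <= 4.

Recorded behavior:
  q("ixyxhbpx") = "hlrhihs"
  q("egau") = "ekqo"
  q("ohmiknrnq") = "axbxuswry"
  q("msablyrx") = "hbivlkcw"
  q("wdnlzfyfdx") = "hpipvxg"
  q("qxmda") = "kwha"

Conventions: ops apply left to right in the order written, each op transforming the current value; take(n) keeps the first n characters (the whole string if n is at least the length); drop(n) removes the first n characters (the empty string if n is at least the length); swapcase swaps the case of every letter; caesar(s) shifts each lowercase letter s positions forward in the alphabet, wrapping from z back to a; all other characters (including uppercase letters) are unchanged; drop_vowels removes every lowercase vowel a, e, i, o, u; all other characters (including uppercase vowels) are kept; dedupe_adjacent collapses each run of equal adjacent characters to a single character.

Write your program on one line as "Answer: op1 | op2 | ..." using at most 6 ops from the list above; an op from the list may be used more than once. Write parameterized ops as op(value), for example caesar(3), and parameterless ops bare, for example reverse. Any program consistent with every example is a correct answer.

reverse | caesar(12) | caesar(19) | drop_vowels | caesar(5)

Check, running the answer program on each example:
  "ixyxhbpx" -> "xpbhxyxi" -> "jbntjkju" -> "cugmcdcn" -> "cgmcdcn" -> "hlrhihs"
  "egau" -> "uage" -> "gmsq" -> "zflj" -> "zflj" -> "ekqo"
  "ohmiknrnq" -> "qnrnkimho" -> "czdzwuyta" -> "vswspnrmt" -> "vswspnrmt" -> "axbxuswry"
  "msablyrx" -> "xrylbasm" -> "jdkxnmey" -> "cwdqgfxr" -> "cwdqgfxr" -> "hbivlkcw"
  "wdnlzfyfdx" -> "xdfyfzlndw" -> "jprkrlxzpi" -> "cikdkeqsib" -> "ckdkqsb" -> "hpipvxg"
  "qxmda" -> "admxq" -> "mpyjc" -> "fircv" -> "frcv" -> "kwha"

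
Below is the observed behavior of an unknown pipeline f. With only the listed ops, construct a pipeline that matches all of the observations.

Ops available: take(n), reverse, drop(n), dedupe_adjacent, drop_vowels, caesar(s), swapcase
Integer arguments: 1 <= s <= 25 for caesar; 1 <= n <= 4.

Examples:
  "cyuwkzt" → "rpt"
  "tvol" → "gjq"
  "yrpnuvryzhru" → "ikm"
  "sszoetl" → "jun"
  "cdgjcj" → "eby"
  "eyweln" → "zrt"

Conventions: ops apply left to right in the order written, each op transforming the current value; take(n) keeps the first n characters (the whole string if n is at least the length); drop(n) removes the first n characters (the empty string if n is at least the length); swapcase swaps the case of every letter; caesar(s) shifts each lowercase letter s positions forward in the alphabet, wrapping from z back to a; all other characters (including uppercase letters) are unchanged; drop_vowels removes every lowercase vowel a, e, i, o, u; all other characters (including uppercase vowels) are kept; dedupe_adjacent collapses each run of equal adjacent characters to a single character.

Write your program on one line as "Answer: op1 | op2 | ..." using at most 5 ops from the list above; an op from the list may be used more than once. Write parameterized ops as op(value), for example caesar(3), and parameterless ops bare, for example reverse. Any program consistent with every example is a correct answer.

take(4) | reverse | dedupe_adjacent | take(3) | caesar(21)

Check, running the answer program on each example:
  "cyuwkzt" -> "cyuw" -> "wuyc" -> "wuyc" -> "wuy" -> "rpt"
  "tvol" -> "tvol" -> "lovt" -> "lovt" -> "lov" -> "gjq"
  "yrpnuvryzhru" -> "yrpn" -> "npry" -> "npry" -> "npr" -> "ikm"
  "sszoetl" -> "sszo" -> "ozss" -> "ozs" -> "ozs" -> "jun"
  "cdgjcj" -> "cdgj" -> "jgdc" -> "jgdc" -> "jgd" -> "eby"
  "eyweln" -> "eywe" -> "ewye" -> "ewye" -> "ewy" -> "zrt"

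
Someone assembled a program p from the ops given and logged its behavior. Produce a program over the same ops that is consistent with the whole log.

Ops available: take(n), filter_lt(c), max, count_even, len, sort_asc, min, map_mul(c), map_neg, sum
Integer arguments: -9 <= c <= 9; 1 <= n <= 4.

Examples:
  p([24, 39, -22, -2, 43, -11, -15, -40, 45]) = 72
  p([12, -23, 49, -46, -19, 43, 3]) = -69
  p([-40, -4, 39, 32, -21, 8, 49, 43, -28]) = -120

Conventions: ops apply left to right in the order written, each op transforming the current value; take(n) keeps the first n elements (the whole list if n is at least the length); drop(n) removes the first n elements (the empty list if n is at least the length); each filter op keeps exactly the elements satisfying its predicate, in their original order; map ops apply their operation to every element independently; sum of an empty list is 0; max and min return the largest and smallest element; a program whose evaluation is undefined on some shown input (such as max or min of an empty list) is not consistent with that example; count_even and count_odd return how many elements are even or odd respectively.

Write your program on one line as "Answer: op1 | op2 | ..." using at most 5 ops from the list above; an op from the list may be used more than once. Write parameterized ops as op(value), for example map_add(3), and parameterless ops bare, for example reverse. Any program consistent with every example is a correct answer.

take(2) | map_mul(-3) | map_neg | min

Check, running the answer program on each example:
  [24, 39, -22, -2, 43, -11, -15, -40, 45] -> [24, 39] -> [-72, -117] -> [72, 117] -> 72
  [12, -23, 49, -46, -19, 43, 3] -> [12, -23] -> [-36, 69] -> [36, -69] -> -69
  [-40, -4, 39, 32, -21, 8, 49, 43, -28] -> [-40, -4] -> [120, 12] -> [-120, -12] -> -120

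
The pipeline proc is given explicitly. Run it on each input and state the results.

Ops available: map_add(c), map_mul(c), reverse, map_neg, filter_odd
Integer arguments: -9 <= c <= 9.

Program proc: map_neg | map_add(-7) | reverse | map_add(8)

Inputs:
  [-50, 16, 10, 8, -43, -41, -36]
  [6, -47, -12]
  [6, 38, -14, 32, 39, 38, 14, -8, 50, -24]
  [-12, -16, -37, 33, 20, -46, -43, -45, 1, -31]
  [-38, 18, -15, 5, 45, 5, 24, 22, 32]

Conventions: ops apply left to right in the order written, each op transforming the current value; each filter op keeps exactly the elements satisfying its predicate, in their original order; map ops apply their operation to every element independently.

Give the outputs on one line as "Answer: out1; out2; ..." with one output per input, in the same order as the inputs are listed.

Execution, op by op:
  [-50, 16, 10, 8, -43, -41, -36] -> [50, -16, -10, -8, 43, 41, 36] -> [43, -23, -17, -15, 36, 34, 29] -> [29, 34, 36, -15, -17, -23, 43] -> [37, 42, 44, -7, -9, -15, 51]
  [6, -47, -12] -> [-6, 47, 12] -> [-13, 40, 5] -> [5, 40, -13] -> [13, 48, -5]
  [6, 38, -14, 32, 39, 38, 14, -8, 50, -24] -> [-6, -38, 14, -32, -39, -38, -14, 8, -50, 24] -> [-13, -45, 7, -39, -46, -45, -21, 1, -57, 17] -> [17, -57, 1, -21, -45, -46, -39, 7, -45, -13] -> [25, -49, 9, -13, -37, -38, -31, 15, -37, -5]
  [-12, -16, -37, 33, 20, -46, -43, -45, 1, -31] -> [12, 16, 37, -33, -20, 46, 43, 45, -1, 31] -> [5, 9, 30, -40, -27, 39, 36, 38, -8, 24] -> [24, -8, 38, 36, 39, -27, -40, 30, 9, 5] -> [32, 0, 46, 44, 47, -19, -32, 38, 17, 13]
  [-38, 18, -15, 5, 45, 5, 24, 22, 32] -> [38, -18, 15, -5, -45, -5, -24, -22, -32] -> [31, -25, 8, -12, -52, -12, -31, -29, -39] -> [-39, -29, -31, -12, -52, -12, 8, -25, 31] -> [-31, -21, -23, -4, -44, -4, 16, -17, 39]

[37, 42, 44, -7, -9, -15, 51]; [13, 48, -5]; [25, -49, 9, -13, -37, -38, -31, 15, -37, -5]; [32, 0, 46, 44, 47, -19, -32, 38, 17, 13]; [-31, -21, -23, -4, -44, -4, 16, -17, 39]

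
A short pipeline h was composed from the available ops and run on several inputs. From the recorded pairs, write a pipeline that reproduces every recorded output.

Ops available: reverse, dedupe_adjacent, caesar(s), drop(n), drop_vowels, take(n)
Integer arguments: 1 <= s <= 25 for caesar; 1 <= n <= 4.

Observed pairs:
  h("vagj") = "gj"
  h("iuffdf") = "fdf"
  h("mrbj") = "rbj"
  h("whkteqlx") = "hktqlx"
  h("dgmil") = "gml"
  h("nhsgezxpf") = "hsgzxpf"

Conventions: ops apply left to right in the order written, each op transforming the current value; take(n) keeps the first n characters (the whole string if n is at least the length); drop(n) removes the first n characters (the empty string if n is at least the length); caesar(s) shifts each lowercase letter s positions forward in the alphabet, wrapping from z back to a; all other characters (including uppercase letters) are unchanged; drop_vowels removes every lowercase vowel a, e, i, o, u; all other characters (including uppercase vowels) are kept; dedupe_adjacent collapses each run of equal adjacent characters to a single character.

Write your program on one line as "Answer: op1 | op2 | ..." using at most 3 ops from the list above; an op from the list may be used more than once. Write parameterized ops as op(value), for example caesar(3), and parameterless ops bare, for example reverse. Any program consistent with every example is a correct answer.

drop_vowels | drop(1)

Check, running the answer program on each example:
  "vagj" -> "vgj" -> "gj"
  "iuffdf" -> "ffdf" -> "fdf"
  "mrbj" -> "mrbj" -> "rbj"
  "whkteqlx" -> "whktqlx" -> "hktqlx"
  "dgmil" -> "dgml" -> "gml"
  "nhsgezxpf" -> "nhsgzxpf" -> "hsgzxpf"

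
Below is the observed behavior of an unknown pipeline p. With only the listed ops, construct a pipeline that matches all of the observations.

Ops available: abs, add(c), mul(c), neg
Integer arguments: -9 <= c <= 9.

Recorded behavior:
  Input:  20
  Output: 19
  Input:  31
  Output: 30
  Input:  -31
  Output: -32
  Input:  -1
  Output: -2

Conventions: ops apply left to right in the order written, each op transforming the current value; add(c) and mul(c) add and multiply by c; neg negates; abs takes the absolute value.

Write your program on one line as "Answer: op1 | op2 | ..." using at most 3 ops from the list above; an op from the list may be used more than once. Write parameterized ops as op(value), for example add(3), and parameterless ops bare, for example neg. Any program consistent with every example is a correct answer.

add(7) | add(-3) | add(-5)

Check, running the answer program on each example:
  20 -> 27 -> 24 -> 19
  31 -> 38 -> 35 -> 30
  -31 -> -24 -> -27 -> -32
  -1 -> 6 -> 3 -> -2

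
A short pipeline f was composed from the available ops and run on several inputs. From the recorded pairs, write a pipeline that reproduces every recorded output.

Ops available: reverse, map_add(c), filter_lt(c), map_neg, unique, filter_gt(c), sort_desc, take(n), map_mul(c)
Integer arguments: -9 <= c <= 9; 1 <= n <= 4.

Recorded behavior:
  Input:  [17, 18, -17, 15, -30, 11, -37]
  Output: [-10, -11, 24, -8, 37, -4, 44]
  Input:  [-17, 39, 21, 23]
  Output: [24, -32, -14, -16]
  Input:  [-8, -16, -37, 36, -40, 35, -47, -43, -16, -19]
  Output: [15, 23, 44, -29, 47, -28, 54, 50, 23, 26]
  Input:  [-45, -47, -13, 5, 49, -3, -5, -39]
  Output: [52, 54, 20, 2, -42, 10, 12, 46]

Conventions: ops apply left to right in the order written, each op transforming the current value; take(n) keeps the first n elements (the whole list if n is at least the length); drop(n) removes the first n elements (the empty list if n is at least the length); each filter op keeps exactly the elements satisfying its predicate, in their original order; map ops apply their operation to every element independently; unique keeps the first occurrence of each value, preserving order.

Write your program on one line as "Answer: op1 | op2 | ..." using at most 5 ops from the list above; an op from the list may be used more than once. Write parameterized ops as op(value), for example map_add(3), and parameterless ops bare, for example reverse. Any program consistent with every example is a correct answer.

reverse | map_neg | reverse | map_add(7)

Check, running the answer program on each example:
  [17, 18, -17, 15, -30, 11, -37] -> [-37, 11, -30, 15, -17, 18, 17] -> [37, -11, 30, -15, 17, -18, -17] -> [-17, -18, 17, -15, 30, -11, 37] -> [-10, -11, 24, -8, 37, -4, 44]
  [-17, 39, 21, 23] -> [23, 21, 39, -17] -> [-23, -21, -39, 17] -> [17, -39, -21, -23] -> [24, -32, -14, -16]
  [-8, -16, -37, 36, -40, 35, -47, -43, -16, -19] -> [-19, -16, -43, -47, 35, -40, 36, -37, -16, -8] -> [19, 16, 43, 47, -35, 40, -36, 37, 16, 8] -> [8, 16, 37, -36, 40, -35, 47, 43, 16, 19] -> [15, 23, 44, -29, 47, -28, 54, 50, 23, 26]
  [-45, -47, -13, 5, 49, -3, -5, -39] -> [-39, -5, -3, 49, 5, -13, -47, -45] -> [39, 5, 3, -49, -5, 13, 47, 45] -> [45, 47, 13, -5, -49, 3, 5, 39] -> [52, 54, 20, 2, -42, 10, 12, 46]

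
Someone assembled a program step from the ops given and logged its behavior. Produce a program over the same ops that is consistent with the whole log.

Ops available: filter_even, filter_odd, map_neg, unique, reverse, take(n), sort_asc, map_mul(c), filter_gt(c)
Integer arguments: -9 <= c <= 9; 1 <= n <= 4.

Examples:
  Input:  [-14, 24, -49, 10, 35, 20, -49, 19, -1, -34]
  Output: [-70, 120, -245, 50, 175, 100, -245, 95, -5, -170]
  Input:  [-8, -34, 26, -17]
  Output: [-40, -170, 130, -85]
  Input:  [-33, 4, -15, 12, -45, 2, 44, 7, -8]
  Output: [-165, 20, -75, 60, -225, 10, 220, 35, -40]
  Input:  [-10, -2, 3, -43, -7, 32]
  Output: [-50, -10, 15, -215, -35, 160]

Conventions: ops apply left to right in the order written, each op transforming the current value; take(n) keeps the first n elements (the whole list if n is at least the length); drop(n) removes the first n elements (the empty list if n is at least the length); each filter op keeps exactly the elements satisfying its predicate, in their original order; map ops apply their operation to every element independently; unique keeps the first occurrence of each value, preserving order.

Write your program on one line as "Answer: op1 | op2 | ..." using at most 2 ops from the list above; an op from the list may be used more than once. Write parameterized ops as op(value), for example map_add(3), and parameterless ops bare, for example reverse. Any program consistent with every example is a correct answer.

map_mul(-5) | map_neg

Check, running the answer program on each example:
  [-14, 24, -49, 10, 35, 20, -49, 19, -1, -34] -> [70, -120, 245, -50, -175, -100, 245, -95, 5, 170] -> [-70, 120, -245, 50, 175, 100, -245, 95, -5, -170]
  [-8, -34, 26, -17] -> [40, 170, -130, 85] -> [-40, -170, 130, -85]
  [-33, 4, -15, 12, -45, 2, 44, 7, -8] -> [165, -20, 75, -60, 225, -10, -220, -35, 40] -> [-165, 20, -75, 60, -225, 10, 220, 35, -40]
  [-10, -2, 3, -43, -7, 32] -> [50, 10, -15, 215, 35, -160] -> [-50, -10, 15, -215, -35, 160]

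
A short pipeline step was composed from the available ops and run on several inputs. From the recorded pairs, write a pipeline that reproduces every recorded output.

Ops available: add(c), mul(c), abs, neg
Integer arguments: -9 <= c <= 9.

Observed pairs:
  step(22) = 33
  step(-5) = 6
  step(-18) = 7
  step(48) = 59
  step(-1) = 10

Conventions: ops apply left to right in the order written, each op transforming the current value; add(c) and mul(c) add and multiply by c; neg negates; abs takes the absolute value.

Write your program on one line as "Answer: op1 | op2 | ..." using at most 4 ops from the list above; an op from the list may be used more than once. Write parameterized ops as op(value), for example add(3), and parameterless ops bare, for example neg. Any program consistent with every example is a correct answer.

add(8) | add(5) | add(-2) | abs

Check, running the answer program on each example:
  22 -> 30 -> 35 -> 33 -> 33
  -5 -> 3 -> 8 -> 6 -> 6
  -18 -> -10 -> -5 -> -7 -> 7
  48 -> 56 -> 61 -> 59 -> 59
  -1 -> 7 -> 12 -> 10 -> 10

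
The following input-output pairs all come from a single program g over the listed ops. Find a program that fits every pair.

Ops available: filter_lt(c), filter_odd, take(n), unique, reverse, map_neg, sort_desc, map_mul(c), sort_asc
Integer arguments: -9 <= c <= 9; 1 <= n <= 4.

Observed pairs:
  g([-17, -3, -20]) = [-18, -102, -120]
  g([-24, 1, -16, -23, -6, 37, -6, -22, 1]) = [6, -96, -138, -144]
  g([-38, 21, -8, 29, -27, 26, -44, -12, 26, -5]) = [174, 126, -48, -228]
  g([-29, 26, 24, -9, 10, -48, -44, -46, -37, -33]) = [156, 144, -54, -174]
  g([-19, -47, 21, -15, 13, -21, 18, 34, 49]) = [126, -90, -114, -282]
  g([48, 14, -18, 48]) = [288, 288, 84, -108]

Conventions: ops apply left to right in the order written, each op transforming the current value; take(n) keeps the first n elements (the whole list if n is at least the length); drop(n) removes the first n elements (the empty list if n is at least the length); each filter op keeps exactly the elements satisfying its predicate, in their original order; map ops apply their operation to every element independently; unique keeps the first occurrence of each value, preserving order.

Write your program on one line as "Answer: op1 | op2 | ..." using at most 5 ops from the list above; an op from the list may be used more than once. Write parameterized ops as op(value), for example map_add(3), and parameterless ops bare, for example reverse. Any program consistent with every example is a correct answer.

take(4) | reverse | map_neg | sort_asc | map_mul(-6)

Check, running the answer program on each example:
  [-17, -3, -20] -> [-17, -3, -20] -> [-20, -3, -17] -> [20, 3, 17] -> [3, 17, 20] -> [-18, -102, -120]
  [-24, 1, -16, -23, -6, 37, -6, -22, 1] -> [-24, 1, -16, -23] -> [-23, -16, 1, -24] -> [23, 16, -1, 24] -> [-1, 16, 23, 24] -> [6, -96, -138, -144]
  [-38, 21, -8, 29, -27, 26, -44, -12, 26, -5] -> [-38, 21, -8, 29] -> [29, -8, 21, -38] -> [-29, 8, -21, 38] -> [-29, -21, 8, 38] -> [174, 126, -48, -228]
  [-29, 26, 24, -9, 10, -48, -44, -46, -37, -33] -> [-29, 26, 24, -9] -> [-9, 24, 26, -29] -> [9, -24, -26, 29] -> [-26, -24, 9, 29] -> [156, 144, -54, -174]
  [-19, -47, 21, -15, 13, -21, 18, 34, 49] -> [-19, -47, 21, -15] -> [-15, 21, -47, -19] -> [15, -21, 47, 19] -> [-21, 15, 19, 47] -> [126, -90, -114, -282]
  [48, 14, -18, 48] -> [48, 14, -18, 48] -> [48, -18, 14, 48] -> [-48, 18, -14, -48] -> [-48, -48, -14, 18] -> [288, 288, 84, -108]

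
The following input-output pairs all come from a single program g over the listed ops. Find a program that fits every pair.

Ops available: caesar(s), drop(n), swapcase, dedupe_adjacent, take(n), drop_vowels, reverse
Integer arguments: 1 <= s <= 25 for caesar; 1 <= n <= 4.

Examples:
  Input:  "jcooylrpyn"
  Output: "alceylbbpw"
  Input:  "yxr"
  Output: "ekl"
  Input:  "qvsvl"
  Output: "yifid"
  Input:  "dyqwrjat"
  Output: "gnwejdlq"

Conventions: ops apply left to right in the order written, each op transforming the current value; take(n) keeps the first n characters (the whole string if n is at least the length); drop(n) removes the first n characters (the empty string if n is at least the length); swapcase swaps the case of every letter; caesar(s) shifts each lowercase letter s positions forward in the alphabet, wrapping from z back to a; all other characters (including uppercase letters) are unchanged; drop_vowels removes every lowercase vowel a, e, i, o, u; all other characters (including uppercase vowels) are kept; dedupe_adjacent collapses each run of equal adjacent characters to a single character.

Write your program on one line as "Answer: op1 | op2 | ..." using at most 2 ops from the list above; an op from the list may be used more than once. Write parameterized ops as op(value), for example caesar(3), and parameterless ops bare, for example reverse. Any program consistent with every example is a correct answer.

caesar(13) | reverse

Check, running the answer program on each example:
  "jcooylrpyn" -> "wpbblyecla" -> "alceylbbpw"
  "yxr" -> "lke" -> "ekl"
  "qvsvl" -> "difiy" -> "yifid"
  "dyqwrjat" -> "qldjewng" -> "gnwejdlq"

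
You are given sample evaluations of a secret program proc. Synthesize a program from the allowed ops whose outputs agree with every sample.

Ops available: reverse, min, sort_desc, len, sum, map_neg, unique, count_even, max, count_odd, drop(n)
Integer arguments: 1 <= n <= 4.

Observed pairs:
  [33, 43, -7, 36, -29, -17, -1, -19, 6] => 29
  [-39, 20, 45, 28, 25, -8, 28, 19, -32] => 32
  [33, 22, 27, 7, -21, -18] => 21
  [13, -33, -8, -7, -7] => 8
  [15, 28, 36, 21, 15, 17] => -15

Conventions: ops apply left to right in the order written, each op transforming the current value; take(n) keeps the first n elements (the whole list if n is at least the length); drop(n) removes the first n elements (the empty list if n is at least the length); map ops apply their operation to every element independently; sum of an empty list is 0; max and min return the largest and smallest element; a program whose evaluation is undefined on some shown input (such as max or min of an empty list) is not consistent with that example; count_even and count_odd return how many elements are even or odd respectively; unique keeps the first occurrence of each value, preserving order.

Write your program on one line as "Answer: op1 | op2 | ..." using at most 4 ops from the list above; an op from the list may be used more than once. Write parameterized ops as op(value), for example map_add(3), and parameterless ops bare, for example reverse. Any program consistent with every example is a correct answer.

drop(2) | map_neg | max

Check, running the answer program on each example:
  [33, 43, -7, 36, -29, -17, -1, -19, 6] -> [-7, 36, -29, -17, -1, -19, 6] -> [7, -36, 29, 17, 1, 19, -6] -> 29
  [-39, 20, 45, 28, 25, -8, 28, 19, -32] -> [45, 28, 25, -8, 28, 19, -32] -> [-45, -28, -25, 8, -28, -19, 32] -> 32
  [33, 22, 27, 7, -21, -18] -> [27, 7, -21, -18] -> [-27, -7, 21, 18] -> 21
  [13, -33, -8, -7, -7] -> [-8, -7, -7] -> [8, 7, 7] -> 8
  [15, 28, 36, 21, 15, 17] -> [36, 21, 15, 17] -> [-36, -21, -15, -17] -> -15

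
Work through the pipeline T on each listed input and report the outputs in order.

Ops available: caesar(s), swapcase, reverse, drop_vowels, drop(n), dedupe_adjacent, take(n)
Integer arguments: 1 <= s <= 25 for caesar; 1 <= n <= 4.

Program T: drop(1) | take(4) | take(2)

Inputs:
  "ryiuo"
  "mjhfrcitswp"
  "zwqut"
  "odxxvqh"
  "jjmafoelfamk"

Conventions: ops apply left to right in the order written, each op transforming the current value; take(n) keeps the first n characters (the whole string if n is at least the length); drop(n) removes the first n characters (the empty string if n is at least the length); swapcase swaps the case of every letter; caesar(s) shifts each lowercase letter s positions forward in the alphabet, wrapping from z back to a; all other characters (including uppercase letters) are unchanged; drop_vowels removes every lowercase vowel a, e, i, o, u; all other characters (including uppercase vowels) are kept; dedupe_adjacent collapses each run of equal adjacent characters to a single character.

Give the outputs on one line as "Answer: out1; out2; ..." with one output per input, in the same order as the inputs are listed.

"yi"; "jh"; "wq"; "dx"; "jm"

Execution, op by op:
  "ryiuo" -> "yiuo" -> "yiuo" -> "yi"
  "mjhfrcitswp" -> "jhfrcitswp" -> "jhfr" -> "jh"
  "zwqut" -> "wqut" -> "wqut" -> "wq"
  "odxxvqh" -> "dxxvqh" -> "dxxv" -> "dx"
  "jjmafoelfamk" -> "jmafoelfamk" -> "jmaf" -> "jm"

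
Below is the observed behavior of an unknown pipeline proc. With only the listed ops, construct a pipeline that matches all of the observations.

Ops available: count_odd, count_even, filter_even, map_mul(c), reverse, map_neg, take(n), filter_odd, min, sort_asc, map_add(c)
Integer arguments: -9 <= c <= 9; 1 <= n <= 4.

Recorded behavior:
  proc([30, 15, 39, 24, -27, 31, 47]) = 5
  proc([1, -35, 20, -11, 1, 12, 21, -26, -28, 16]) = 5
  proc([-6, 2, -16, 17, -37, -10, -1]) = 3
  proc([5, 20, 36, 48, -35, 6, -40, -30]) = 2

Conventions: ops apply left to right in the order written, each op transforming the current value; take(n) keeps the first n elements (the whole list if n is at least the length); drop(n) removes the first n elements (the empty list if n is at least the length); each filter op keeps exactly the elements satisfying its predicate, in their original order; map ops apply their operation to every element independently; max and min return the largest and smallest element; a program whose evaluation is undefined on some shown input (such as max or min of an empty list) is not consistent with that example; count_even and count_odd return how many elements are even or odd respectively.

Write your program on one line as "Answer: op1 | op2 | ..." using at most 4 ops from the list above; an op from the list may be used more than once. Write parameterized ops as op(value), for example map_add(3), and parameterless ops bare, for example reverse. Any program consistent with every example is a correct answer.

map_add(-5) | reverse | count_even

Check, running the answer program on each example:
  [30, 15, 39, 24, -27, 31, 47] -> [25, 10, 34, 19, -32, 26, 42] -> [42, 26, -32, 19, 34, 10, 25] -> 5
  [1, -35, 20, -11, 1, 12, 21, -26, -28, 16] -> [-4, -40, 15, -16, -4, 7, 16, -31, -33, 11] -> [11, -33, -31, 16, 7, -4, -16, 15, -40, -4] -> 5
  [-6, 2, -16, 17, -37, -10, -1] -> [-11, -3, -21, 12, -42, -15, -6] -> [-6, -15, -42, 12, -21, -3, -11] -> 3
  [5, 20, 36, 48, -35, 6, -40, -30] -> [0, 15, 31, 43, -40, 1, -45, -35] -> [-35, -45, 1, -40, 43, 31, 15, 0] -> 2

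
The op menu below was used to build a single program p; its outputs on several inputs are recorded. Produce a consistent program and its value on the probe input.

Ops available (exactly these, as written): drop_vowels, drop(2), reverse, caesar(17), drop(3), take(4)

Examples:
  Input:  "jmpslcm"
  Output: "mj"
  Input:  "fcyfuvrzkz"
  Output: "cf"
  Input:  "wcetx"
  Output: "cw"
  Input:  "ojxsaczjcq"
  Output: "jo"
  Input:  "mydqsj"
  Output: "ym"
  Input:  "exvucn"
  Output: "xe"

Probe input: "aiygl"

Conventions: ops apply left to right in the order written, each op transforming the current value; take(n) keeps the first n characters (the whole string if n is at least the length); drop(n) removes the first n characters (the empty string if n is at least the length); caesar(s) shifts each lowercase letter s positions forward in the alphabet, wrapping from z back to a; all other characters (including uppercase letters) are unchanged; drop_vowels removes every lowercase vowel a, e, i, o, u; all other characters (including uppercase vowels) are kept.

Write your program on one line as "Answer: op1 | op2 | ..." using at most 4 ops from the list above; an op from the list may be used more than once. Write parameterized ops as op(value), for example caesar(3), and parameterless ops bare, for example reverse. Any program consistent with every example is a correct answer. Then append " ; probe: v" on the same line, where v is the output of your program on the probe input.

take(4) | reverse | drop(2) ; probe: "ia"

Check, running the answer program on each example:
  "jmpslcm" -> "jmps" -> "spmj" -> "mj"
  "fcyfuvrzkz" -> "fcyf" -> "fycf" -> "cf"
  "wcetx" -> "wcet" -> "tecw" -> "cw"
  "ojxsaczjcq" -> "ojxs" -> "sxjo" -> "jo"
  "mydqsj" -> "mydq" -> "qdym" -> "ym"
  "exvucn" -> "exvu" -> "uvxe" -> "xe"
  probe: "aiygl" -> "aiyg" -> "gyia" -> "ia"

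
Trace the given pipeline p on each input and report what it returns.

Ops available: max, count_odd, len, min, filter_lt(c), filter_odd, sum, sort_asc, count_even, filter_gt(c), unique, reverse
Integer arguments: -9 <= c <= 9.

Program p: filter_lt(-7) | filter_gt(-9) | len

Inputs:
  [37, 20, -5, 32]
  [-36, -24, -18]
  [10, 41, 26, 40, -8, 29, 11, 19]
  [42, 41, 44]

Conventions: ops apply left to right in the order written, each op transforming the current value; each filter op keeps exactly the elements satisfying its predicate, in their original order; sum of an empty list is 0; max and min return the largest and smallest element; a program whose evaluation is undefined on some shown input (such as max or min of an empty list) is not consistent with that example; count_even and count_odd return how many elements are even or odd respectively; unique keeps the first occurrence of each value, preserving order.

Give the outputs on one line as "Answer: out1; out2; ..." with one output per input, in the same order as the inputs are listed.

0; 0; 1; 0

Execution, op by op:
  [37, 20, -5, 32] -> [] -> [] -> 0
  [-36, -24, -18] -> [-36, -24, -18] -> [] -> 0
  [10, 41, 26, 40, -8, 29, 11, 19] -> [-8] -> [-8] -> 1
  [42, 41, 44] -> [] -> [] -> 0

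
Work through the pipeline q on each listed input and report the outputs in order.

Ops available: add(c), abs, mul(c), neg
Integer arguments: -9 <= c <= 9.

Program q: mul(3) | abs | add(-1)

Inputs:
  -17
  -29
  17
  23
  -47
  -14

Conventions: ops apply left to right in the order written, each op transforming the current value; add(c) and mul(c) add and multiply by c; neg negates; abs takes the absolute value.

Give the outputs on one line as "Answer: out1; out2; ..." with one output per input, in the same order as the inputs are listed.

Execution, op by op:
  -17 -> -51 -> 51 -> 50
  -29 -> -87 -> 87 -> 86
  17 -> 51 -> 51 -> 50
  23 -> 69 -> 69 -> 68
  -47 -> -141 -> 141 -> 140
  -14 -> -42 -> 42 -> 41

50; 86; 50; 68; 140; 41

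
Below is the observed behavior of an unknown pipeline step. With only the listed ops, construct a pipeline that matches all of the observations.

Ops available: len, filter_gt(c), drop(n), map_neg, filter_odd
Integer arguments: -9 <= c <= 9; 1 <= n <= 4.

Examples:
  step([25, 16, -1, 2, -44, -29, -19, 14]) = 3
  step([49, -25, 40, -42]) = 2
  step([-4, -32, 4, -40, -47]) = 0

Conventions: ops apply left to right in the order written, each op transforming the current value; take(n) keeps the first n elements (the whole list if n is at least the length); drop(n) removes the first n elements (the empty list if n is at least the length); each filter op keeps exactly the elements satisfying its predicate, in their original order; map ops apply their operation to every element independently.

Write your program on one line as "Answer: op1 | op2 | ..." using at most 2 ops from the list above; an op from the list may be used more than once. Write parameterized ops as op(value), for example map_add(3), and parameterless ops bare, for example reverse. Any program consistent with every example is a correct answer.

filter_gt(5) | len

Check, running the answer program on each example:
  [25, 16, -1, 2, -44, -29, -19, 14] -> [25, 16, 14] -> 3
  [49, -25, 40, -42] -> [49, 40] -> 2
  [-4, -32, 4, -40, -47] -> [] -> 0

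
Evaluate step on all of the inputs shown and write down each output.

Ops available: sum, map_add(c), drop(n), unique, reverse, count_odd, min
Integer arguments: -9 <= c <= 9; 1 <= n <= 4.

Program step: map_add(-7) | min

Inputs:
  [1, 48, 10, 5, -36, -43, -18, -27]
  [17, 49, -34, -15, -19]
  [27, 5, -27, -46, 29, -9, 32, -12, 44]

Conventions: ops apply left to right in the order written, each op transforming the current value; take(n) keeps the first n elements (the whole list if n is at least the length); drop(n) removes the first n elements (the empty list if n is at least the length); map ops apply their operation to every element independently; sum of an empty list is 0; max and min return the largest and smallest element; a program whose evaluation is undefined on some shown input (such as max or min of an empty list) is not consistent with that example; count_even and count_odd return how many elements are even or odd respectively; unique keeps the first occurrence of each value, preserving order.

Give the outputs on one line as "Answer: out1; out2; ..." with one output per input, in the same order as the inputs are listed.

Execution, op by op:
  [1, 48, 10, 5, -36, -43, -18, -27] -> [-6, 41, 3, -2, -43, -50, -25, -34] -> -50
  [17, 49, -34, -15, -19] -> [10, 42, -41, -22, -26] -> -41
  [27, 5, -27, -46, 29, -9, 32, -12, 44] -> [20, -2, -34, -53, 22, -16, 25, -19, 37] -> -53

-50; -41; -53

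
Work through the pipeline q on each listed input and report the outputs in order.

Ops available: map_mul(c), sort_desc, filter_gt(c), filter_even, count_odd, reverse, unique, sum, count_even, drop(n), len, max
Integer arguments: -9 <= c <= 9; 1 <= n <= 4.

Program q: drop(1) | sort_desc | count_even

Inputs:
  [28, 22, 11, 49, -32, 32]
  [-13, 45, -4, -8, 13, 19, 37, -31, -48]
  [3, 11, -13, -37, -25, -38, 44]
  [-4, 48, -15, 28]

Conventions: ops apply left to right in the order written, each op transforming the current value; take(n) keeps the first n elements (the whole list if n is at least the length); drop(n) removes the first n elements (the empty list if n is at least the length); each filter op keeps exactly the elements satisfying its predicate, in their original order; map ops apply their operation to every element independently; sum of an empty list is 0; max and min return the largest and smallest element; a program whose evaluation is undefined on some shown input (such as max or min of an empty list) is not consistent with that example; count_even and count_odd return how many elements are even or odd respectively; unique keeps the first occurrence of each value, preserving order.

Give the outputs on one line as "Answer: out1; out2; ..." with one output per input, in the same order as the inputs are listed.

3; 3; 2; 2

Execution, op by op:
  [28, 22, 11, 49, -32, 32] -> [22, 11, 49, -32, 32] -> [49, 32, 22, 11, -32] -> 3
  [-13, 45, -4, -8, 13, 19, 37, -31, -48] -> [45, -4, -8, 13, 19, 37, -31, -48] -> [45, 37, 19, 13, -4, -8, -31, -48] -> 3
  [3, 11, -13, -37, -25, -38, 44] -> [11, -13, -37, -25, -38, 44] -> [44, 11, -13, -25, -37, -38] -> 2
  [-4, 48, -15, 28] -> [48, -15, 28] -> [48, 28, -15] -> 2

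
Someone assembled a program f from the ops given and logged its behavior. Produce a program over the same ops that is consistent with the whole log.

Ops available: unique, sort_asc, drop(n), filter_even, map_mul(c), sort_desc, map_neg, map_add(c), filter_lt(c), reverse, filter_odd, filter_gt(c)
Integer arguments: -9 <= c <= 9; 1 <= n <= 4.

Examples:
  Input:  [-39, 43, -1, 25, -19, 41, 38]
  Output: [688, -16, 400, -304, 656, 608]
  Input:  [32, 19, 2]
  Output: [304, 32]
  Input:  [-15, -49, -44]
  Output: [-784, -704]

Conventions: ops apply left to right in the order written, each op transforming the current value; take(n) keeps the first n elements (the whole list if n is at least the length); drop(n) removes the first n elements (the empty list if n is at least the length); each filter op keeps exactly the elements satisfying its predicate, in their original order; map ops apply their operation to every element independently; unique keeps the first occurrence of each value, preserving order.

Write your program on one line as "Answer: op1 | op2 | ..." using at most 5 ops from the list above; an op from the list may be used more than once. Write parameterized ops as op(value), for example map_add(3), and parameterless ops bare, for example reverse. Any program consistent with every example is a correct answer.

map_mul(8) | map_neg | map_mul(-2) | drop(1)

Check, running the answer program on each example:
  [-39, 43, -1, 25, -19, 41, 38] -> [-312, 344, -8, 200, -152, 328, 304] -> [312, -344, 8, -200, 152, -328, -304] -> [-624, 688, -16, 400, -304, 656, 608] -> [688, -16, 400, -304, 656, 608]
  [32, 19, 2] -> [256, 152, 16] -> [-256, -152, -16] -> [512, 304, 32] -> [304, 32]
  [-15, -49, -44] -> [-120, -392, -352] -> [120, 392, 352] -> [-240, -784, -704] -> [-784, -704]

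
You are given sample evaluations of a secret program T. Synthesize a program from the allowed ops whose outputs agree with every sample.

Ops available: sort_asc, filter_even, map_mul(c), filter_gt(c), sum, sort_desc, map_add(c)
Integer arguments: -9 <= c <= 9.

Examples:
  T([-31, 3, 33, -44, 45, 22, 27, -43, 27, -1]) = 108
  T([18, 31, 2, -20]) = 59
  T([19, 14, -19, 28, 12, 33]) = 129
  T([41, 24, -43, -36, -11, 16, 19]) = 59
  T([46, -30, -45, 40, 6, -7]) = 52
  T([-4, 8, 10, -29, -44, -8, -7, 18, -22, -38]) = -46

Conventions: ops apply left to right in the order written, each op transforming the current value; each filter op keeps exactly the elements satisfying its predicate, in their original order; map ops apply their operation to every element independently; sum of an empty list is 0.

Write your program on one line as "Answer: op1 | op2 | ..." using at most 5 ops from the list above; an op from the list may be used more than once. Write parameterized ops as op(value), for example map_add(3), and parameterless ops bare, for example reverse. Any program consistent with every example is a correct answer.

sort_asc | map_add(2) | sort_desc | map_add(5) | sum

Check, running the answer program on each example:
  [-31, 3, 33, -44, 45, 22, 27, -43, 27, -1] -> [-44, -43, -31, -1, 3, 22, 27, 27, 33, 45] -> [-42, -41, -29, 1, 5, 24, 29, 29, 35, 47] -> [47, 35, 29, 29, 24, 5, 1, -29, -41, -42] -> [52, 40, 34, 34, 29, 10, 6, -24, -36, -37] -> 108
  [18, 31, 2, -20] -> [-20, 2, 18, 31] -> [-18, 4, 20, 33] -> [33, 20, 4, -18] -> [38, 25, 9, -13] -> 59
  [19, 14, -19, 28, 12, 33] -> [-19, 12, 14, 19, 28, 33] -> [-17, 14, 16, 21, 30, 35] -> [35, 30, 21, 16, 14, -17] -> [40, 35, 26, 21, 19, -12] -> 129
  [41, 24, -43, -36, -11, 16, 19] -> [-43, -36, -11, 16, 19, 24, 41] -> [-41, -34, -9, 18, 21, 26, 43] -> [43, 26, 21, 18, -9, -34, -41] -> [48, 31, 26, 23, -4, -29, -36] -> 59
  [46, -30, -45, 40, 6, -7] -> [-45, -30, -7, 6, 40, 46] -> [-43, -28, -5, 8, 42, 48] -> [48, 42, 8, -5, -28, -43] -> [53, 47, 13, 0, -23, -38] -> 52
  [-4, 8, 10, -29, -44, -8, -7, 18, -22, -38] -> [-44, -38, -29, -22, -8, -7, -4, 8, 10, 18] -> [-42, -36, -27, -20, -6, -5, -2, 10, 12, 20] -> [20, 12, 10, -2, -5, -6, -20, -27, -36, -42] -> [25, 17, 15, 3, 0, -1, -15, -22, -31, -37] -> -46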